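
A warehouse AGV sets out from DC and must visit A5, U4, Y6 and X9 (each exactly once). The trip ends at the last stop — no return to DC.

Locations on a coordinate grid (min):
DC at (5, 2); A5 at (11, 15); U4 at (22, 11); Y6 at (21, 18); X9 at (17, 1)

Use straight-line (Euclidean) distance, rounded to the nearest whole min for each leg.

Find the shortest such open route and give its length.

There are 4! = 24 possible orderings.
DC → A5 → U4 → Y6 → X9: 14+12+7+17 = 50
DC → A5 → U4 → X9 → Y6: 14+12+11+17 = 54
DC → A5 → Y6 → U4 → X9: 14+10+7+11 = 42
DC → A5 → Y6 → X9 → U4: 14+10+17+11 = 52
DC → A5 → X9 → U4 → Y6: 14+15+11+7 = 47
DC → A5 → X9 → Y6 → U4: 14+15+17+7 = 53
DC → U4 → A5 → Y6 → X9: 19+12+10+17 = 58
DC → U4 → A5 → X9 → Y6: 19+12+15+17 = 63
DC → U4 → Y6 → A5 → X9: 19+7+10+15 = 51
DC → U4 → Y6 → X9 → A5: 19+7+17+15 = 58
DC → U4 → X9 → A5 → Y6: 19+11+15+10 = 55
DC → U4 → X9 → Y6 → A5: 19+11+17+10 = 57
DC → Y6 → A5 → U4 → X9: 23+10+12+11 = 56
DC → Y6 → A5 → X9 → U4: 23+10+15+11 = 59
… (10 more)
DC → X9 → U4 → Y6 → A5: 12+11+7+10 = 40  ← best
The minimum is 40.
One shortest path: DC → X9 → U4 → Y6 → A5.

Minimum one-way distance = 40 min.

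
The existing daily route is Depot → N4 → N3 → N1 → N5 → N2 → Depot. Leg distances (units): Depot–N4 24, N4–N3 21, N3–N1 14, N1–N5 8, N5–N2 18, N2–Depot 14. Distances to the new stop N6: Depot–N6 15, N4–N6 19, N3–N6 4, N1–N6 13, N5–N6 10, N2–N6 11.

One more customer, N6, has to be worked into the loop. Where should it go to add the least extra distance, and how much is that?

Insertion cost between consecutive stops i–j is d(i,N6) + d(N6,j) − d(i,j):
  between Depot and N4: 15 + 19 − 24 = 10
  between N4 and N3: 19 + 4 − 21 = 2
  between N3 and N1: 4 + 13 − 14 = 3
  between N1 and N5: 13 + 10 − 8 = 15
  between N5 and N2: 10 + 11 − 18 = 3
  between N2 and Depot: 11 + 15 − 14 = 12
Cheapest insertion is between N4 and N3, adding 2.
New total = 99 + 2 = 101.

+2 — insert N6 between N4 and N3.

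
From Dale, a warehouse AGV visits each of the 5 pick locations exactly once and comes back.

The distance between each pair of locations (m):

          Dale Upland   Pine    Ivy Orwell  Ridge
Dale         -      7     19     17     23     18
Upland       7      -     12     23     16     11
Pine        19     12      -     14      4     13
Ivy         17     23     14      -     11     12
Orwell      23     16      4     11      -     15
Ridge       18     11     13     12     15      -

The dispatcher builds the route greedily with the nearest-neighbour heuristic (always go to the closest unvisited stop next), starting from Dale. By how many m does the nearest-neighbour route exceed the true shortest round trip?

From Dale: Upland=7, Ivy=17, Ridge=18, Pine=19, Orwell=23 → choose Upland (7).
From Upland: Ridge=11, Pine=12, Orwell=16, Ivy=23 → choose Ridge (11).
From Ridge: Ivy=12, Pine=13, Orwell=15 → choose Ivy (12).
From Ivy: Orwell=11, Pine=14 → choose Orwell (11).
From Orwell: Pine=4 → choose Pine (4).
NN route Dale → Upland → Ridge → Ivy → Orwell → Pine → Dale costs 64.
Optimal: Dale → Upland → Ridge → Pine → Orwell → Ivy → Dale costs 63 (by enumerating all 60 distinct tours).
Excess = 64 − 63 = 1.

Excess over optimum: 1 m.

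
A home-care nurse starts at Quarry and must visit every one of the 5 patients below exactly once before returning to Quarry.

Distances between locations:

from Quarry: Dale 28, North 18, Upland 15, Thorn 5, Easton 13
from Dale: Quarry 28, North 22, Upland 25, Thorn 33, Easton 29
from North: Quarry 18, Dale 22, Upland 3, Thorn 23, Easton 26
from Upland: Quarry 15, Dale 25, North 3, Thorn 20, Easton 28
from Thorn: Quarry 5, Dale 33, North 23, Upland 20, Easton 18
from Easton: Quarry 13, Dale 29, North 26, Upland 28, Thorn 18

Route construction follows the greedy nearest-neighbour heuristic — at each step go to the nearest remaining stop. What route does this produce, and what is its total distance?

Nearest-neighbour total = 105; route Quarry → Thorn → Easton → North → Upland → Dale → Quarry.

At Quarry the remaining stops are Thorn 5, Easton 13, Upland 15, North 18, Dale 28; go to Thorn.
At Thorn the remaining stops are Easton 18, Upland 20, North 23, Dale 33; go to Easton.
At Easton the remaining stops are North 26, Upland 28, Dale 29; go to North.
At North the remaining stops are Upland 3, Dale 22; go to Upland.
At Upland the remaining stops are Dale 25; go to Dale.
Return Dale→Quarry: 28.
Total = 5 + 18 + 26 + 3 + 25 + 28 = 105.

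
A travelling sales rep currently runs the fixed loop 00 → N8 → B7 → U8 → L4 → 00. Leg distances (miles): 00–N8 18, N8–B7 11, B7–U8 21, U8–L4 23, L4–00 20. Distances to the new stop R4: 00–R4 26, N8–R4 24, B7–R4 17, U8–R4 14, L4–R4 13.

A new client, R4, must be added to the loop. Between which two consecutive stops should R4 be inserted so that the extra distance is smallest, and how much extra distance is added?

+4 miles — insert R4 between U8 and L4.

Insertion cost between consecutive stops i–j is d(i,R4) + d(R4,j) − d(i,j):
  between 00 and N8: 26 + 24 − 18 = 32
  between N8 and B7: 24 + 17 − 11 = 30
  between B7 and U8: 17 + 14 − 21 = 10
  between U8 and L4: 14 + 13 − 23 = 4
  between L4 and 00: 13 + 26 − 20 = 19
Cheapest insertion is between U8 and L4, adding 4.
New total = 93 + 4 = 97.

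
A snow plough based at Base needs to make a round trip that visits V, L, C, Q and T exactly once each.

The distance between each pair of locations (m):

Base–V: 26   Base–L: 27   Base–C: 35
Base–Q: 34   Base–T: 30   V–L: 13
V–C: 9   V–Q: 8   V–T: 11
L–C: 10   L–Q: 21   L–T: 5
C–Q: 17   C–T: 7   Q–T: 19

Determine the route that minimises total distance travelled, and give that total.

Minimum total distance: 90 m.

With 5 stops there are 5!/2 = 60 distinct round trips (a route and its reverse cost the same).
Base → V → L → C → Q → T → Base: 26+13+10+17+19+30 = 115
Base → V → L → C → T → Q → Base: 26+13+10+7+19+34 = 109
Base → V → L → Q → C → T → Base: 26+13+21+17+7+30 = 114
Base → V → L → Q → T → C → Base: 26+13+21+19+7+35 = 121
Base → V → L → T → C → Q → Base: 26+13+5+7+17+34 = 102
Base → V → L → T → Q → C → Base: 26+13+5+19+17+35 = 115
Base → V → C → L → Q → T → Base: 26+9+10+21+19+30 = 115
Base → V → C → L → T → Q → Base: 26+9+10+5+19+34 = 103
Base → V → C → Q → L → T → Base: 26+9+17+21+5+30 = 108
Base → V → C → Q → T → L → Base: 26+9+17+19+5+27 = 103
Base → V → C → T → L → Q → Base: 26+9+7+5+21+34 = 102
Base → V → C → T → Q → L → Base: 26+9+7+19+21+27 = 109
Base → V → Q → L → C → T → Base: 26+8+21+10+7+30 = 102
Base → V → Q → L → T → C → Base: 26+8+21+5+7+35 = 102
… (46 more)
Base → V → Q → C → T → L → Base: 26+8+17+7+5+27 = 90  ← best
The minimum is 90.
One optimal route: Base → V → Q → C → T → L → Base (or its reverse).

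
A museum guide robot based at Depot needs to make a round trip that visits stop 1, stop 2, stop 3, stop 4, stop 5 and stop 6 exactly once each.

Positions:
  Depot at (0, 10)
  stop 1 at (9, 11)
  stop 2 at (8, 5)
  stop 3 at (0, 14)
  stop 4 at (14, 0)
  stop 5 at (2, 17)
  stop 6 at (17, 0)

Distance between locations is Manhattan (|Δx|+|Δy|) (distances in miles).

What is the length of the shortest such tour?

Minimum total distance: 68 miles.

Depot→stop 1→stop 2→stop 3→stop 4→stop 5→stop 6→Depot: 10+7+17+28+29+32+27 = 150
Depot→stop 1→stop 2→stop 3→stop 4→stop 6→stop 5→Depot: 10+7+17+28+3+32+9 = 106
Depot→stop 1→stop 2→stop 3→stop 5→stop 4→stop 6→Depot: 10+7+17+5+29+3+27 = 98
Depot→stop 1→stop 2→stop 3→stop 5→stop 6→stop 4→Depot: 10+7+17+5+32+3+24 = 98
Depot→stop 1→stop 2→stop 3→stop 6→stop 4→stop 5→Depot: 10+7+17+31+3+29+9 = 106
Depot→stop 1→stop 2→stop 3→stop 6→stop 5→stop 4→Depot: 10+7+17+31+32+29+24 = 150
Depot→stop 1→stop 2→stop 4→stop 3→stop 5→stop 6→Depot: 10+7+11+28+5+32+27 = 120
Depot→stop 1→stop 2→stop 4→stop 3→stop 6→stop 5→Depot: 10+7+11+28+31+32+9 = 128
… (352 more)
Depot→stop 2→stop 4→stop 6→stop 1→stop 5→stop 3→Depot: 13+11+3+19+13+5+4 = 68  ← best
The minimum is 68.
One optimal route: Depot → stop 2 → stop 4 → stop 6 → stop 1 → stop 5 → stop 3 → Depot (or its reverse).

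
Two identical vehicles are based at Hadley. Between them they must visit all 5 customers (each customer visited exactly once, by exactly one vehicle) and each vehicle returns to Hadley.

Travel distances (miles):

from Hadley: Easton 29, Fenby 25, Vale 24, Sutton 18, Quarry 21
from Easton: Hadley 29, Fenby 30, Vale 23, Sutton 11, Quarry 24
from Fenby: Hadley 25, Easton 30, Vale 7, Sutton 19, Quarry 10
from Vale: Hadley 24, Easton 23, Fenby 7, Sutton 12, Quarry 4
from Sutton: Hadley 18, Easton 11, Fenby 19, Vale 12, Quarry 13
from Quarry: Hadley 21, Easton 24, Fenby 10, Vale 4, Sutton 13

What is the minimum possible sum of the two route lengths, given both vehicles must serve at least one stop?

Minimum combined distance: 115 miles.

There are 2^4 − 1 = 15 ways to divide the 5 stops into two non-empty groups. For each, the best each vehicle can do is its own shortest tour through its group:
  {Easton} + {Fenby, Vale, Sutton, Quarry}: 58 + 67 = 125
  {Fenby} + {Easton, Vale, Sutton, Quarry}: 50 + 77 = 127
  {Easton, Fenby} + {Vale, Sutton, Quarry}: 84 + 55 = 139
  {Vale} + {Easton, Fenby, Sutton, Quarry}: 48 + 88 = 136
  {Easton, Vale} + {Fenby, Sutton, Quarry}: 76 + 66 = 142
  {Fenby, Vale} + {Easton, Sutton, Quarry}: 56 + 74 = 130
  … (15 splits in total)
  {Easton, Sutton} + {Fenby, Vale, Quarry}: 58 + 57 = 115  ← best
Best: vehicle 1 Hadley → Easton → Sutton → Hadley = 58; vehicle 2 Hadley → Fenby → Vale → Quarry → Hadley = 57; combined 115.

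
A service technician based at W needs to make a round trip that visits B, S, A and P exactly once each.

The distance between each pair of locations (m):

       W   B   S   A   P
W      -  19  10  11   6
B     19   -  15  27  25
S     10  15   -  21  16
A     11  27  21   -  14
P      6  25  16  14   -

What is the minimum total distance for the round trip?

W-B-S-A-P-W: 19+15+21+14+6 = 75
W-B-S-P-A-W: 19+15+16+14+11 = 75
W-B-A-S-P-W: 19+27+21+16+6 = 89
W-B-A-P-S-W: 19+27+14+16+10 = 86
W-B-P-S-A-W: 19+25+16+21+11 = 92
W-B-P-A-S-W: 19+25+14+21+10 = 89
W-S-B-A-P-W: 10+15+27+14+6 = 72
W-S-B-P-A-W: 10+15+25+14+11 = 75
W-S-A-B-P-W: 10+21+27+25+6 = 89
W-S-P-B-A-W: 10+16+25+27+11 = 89
W-A-B-S-P-W: 11+27+15+16+6 = 75
W-A-S-B-P-W: 11+21+15+25+6 = 78
The minimum is 72.
One optimal route: W → S → B → A → P → W (or its reverse).

Shortest round trip = 72 m.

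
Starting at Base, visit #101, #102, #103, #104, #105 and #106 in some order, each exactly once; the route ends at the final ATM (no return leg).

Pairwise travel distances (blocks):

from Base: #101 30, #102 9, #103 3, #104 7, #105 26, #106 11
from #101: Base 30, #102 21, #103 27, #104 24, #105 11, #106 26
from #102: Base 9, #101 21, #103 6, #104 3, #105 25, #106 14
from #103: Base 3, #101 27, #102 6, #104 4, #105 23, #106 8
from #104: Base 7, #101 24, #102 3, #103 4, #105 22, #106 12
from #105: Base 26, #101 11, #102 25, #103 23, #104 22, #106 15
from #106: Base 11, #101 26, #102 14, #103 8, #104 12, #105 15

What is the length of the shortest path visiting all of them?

There are 6! = 720 possible orderings.
Base→#101→#102→#103→#104→#105→#106: 30+21+6+4+22+15 = 98
Base→#101→#102→#103→#104→#106→#105: 30+21+6+4+12+15 = 88
Base→#101→#102→#103→#105→#104→#106: 30+21+6+23+22+12 = 114
Base→#101→#102→#103→#105→#106→#104: 30+21+6+23+15+12 = 107
Base→#101→#102→#103→#106→#104→#105: 30+21+6+8+12+22 = 99
Base→#101→#102→#103→#106→#105→#104: 30+21+6+8+15+22 = 102
Base→#101→#102→#104→#103→#105→#106: 30+21+3+4+23+15 = 96
Base→#101→#102→#104→#103→#106→#105: 30+21+3+4+8+15 = 81
… (712 more)
Base→#102→#104→#103→#106→#105→#101: 9+3+4+8+15+11 = 50  ← best
The minimum is 50.
One shortest path: Base → #102 → #104 → #103 → #106 → #105 → #101.

50 blocks — the minimum one-way total.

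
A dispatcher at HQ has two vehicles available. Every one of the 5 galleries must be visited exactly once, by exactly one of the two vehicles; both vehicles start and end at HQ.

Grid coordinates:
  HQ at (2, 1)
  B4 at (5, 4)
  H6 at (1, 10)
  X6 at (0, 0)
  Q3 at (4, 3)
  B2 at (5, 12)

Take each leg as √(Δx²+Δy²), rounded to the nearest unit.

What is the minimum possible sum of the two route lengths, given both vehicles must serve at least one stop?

29 — the smallest possible combined total.

There are 2^4 − 1 = 15 ways to divide the 5 stops into two non-empty groups. For each, the best each vehicle can do is its own shortest tour through its group:
  {B4} + {H6, X6, Q3, B2}: 8 + 28 = 36
  {H6} + {B4, X6, Q3, B2}: 18 + 27 = 45
  {B4, H6} + {X6, Q3, B2}: 20 + 27 = 47
  {X6} + {B4, H6, Q3, B2}: 4 + 25 = 29
  {B4, X6} + {H6, Q3, B2}: 12 + 25 = 37
  {H6, X6} + {B4, Q3, B2}: 21 + 23 = 44
  … (15 splits in total)
Best: vehicle 1 HQ → X6 → HQ = 4; vehicle 2 HQ → H6 → B2 → B4 → Q3 → HQ = 25; combined 29.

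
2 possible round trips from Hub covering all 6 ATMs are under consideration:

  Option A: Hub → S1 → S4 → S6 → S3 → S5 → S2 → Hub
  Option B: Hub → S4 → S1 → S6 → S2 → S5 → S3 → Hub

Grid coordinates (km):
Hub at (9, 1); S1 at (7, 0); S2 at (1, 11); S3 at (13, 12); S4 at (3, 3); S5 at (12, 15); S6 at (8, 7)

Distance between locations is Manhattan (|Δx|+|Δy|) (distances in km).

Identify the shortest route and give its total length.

66 km — Option A is the shortest.

Option A: 3 + 7 + 9 + 10 + 4 + 15 + 18 = 66
Option B: 8 + 7 + 8 + 11 + 15 + 4 + 15 = 68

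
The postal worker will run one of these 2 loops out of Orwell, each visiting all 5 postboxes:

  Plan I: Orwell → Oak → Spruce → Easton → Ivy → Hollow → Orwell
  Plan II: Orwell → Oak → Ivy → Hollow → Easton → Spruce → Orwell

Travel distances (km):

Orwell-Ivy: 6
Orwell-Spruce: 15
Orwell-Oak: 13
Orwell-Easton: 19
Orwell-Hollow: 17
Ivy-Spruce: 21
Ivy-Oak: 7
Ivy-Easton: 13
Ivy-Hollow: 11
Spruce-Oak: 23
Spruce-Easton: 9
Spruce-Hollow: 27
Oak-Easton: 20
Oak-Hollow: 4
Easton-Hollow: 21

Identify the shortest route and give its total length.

Plan I: 13 + 23 + 9 + 13 + 11 + 17 = 86
Plan II: 13 + 7 + 11 + 21 + 9 + 15 = 76

76 km — Plan II is the shortest.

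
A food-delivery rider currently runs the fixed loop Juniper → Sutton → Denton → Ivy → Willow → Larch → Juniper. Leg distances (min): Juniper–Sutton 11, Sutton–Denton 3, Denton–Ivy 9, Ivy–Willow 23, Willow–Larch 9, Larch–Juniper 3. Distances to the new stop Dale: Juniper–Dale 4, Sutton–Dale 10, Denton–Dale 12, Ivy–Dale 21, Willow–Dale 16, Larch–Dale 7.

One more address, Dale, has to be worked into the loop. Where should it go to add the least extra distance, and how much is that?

+3 min — insert Dale between Juniper and Sutton.

Insertion cost between consecutive stops i–j is d(i,Dale) + d(Dale,j) − d(i,j):
  between Juniper and Sutton: 4 + 10 − 11 = 3
  between Sutton and Denton: 10 + 12 − 3 = 19
  between Denton and Ivy: 12 + 21 − 9 = 24
  between Ivy and Willow: 21 + 16 − 23 = 14
  between Willow and Larch: 16 + 7 − 9 = 14
  between Larch and Juniper: 7 + 4 − 3 = 8
Cheapest insertion is between Juniper and Sutton, adding 3.
New total = 58 + 3 = 61.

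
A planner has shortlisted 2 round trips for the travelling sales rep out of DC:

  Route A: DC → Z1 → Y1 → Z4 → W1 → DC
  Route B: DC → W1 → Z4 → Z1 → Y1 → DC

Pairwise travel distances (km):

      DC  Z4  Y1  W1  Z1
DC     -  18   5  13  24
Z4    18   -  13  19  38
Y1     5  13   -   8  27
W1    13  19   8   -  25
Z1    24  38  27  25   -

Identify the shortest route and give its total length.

96 km — Route A is the shortest.

Route A: 24 + 27 + 13 + 19 + 13 = 96
Route B: 13 + 19 + 38 + 27 + 5 = 102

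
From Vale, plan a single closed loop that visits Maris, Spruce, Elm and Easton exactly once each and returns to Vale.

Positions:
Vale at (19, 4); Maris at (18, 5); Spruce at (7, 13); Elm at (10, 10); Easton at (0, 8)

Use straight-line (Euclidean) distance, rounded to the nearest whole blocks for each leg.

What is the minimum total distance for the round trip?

Minimum total distance: 42 blocks.

There are 12 distinct closed tours to check (reversals are equivalent).
Vale-Maris-Spruce-Elm-Easton-Vale: 1+14+4+10+19 = 48
Vale-Maris-Spruce-Easton-Elm-Vale: 1+14+9+10+11 = 45
Vale-Maris-Elm-Spruce-Easton-Vale: 1+9+4+9+19 = 42
Vale-Maris-Elm-Easton-Spruce-Vale: 1+9+10+9+15 = 44
Vale-Maris-Easton-Spruce-Elm-Vale: 1+18+9+4+11 = 43
Vale-Maris-Easton-Elm-Spruce-Vale: 1+18+10+4+15 = 48
Vale-Spruce-Maris-Elm-Easton-Vale: 15+14+9+10+19 = 67
Vale-Spruce-Maris-Easton-Elm-Vale: 15+14+18+10+11 = 68
Vale-Spruce-Elm-Maris-Easton-Vale: 15+4+9+18+19 = 65
Vale-Spruce-Easton-Maris-Elm-Vale: 15+9+18+9+11 = 62
Vale-Elm-Maris-Spruce-Easton-Vale: 11+9+14+9+19 = 62
Vale-Elm-Spruce-Maris-Easton-Vale: 11+4+14+18+19 = 66
The minimum is 42.
One optimal route: Vale → Maris → Elm → Spruce → Easton → Vale (or its reverse).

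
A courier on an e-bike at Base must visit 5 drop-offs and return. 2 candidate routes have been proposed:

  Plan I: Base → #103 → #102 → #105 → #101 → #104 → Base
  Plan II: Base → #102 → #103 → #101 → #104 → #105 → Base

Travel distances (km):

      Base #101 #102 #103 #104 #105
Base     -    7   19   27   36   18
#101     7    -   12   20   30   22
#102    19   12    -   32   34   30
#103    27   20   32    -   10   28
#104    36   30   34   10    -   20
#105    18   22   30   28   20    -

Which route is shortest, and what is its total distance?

Shortest is Plan II, total 139 km.

Plan I: 27 + 32 + 30 + 22 + 30 + 36 = 177
Plan II: 19 + 32 + 20 + 30 + 20 + 18 = 139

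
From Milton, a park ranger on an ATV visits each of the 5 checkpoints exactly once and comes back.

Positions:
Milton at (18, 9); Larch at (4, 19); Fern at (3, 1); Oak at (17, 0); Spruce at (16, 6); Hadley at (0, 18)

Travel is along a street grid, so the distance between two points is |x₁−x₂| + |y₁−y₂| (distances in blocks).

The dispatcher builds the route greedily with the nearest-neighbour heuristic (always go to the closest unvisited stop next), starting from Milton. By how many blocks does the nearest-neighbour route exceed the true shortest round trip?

2 blocks longer than the optimal tour.

Milton: Spruce=5, Oak=10, Fern=23, Larch=24, Hadley=27 ⇒ Spruce
Spruce: Oak=7, Fern=18, Larch=25, Hadley=28 ⇒ Oak
Oak: Fern=15, Larch=32, Hadley=35 ⇒ Fern
Fern: Larch=19, Hadley=20 ⇒ Larch
Larch: Hadley=5 ⇒ Hadley
NN route Milton → Spruce → Oak → Fern → Larch → Hadley → Milton costs 78.
Optimal: Milton → Larch → Hadley → Fern → Oak → Spruce → Milton costs 76 (by enumerating all 60 distinct tours).
Excess = 78 − 76 = 2.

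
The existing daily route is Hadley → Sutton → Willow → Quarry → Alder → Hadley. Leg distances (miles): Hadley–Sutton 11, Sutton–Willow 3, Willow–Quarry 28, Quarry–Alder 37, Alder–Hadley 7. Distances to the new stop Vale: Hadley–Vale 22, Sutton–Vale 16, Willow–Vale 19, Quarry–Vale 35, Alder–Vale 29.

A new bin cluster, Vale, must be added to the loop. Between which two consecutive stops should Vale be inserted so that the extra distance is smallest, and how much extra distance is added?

Adding 26 miles by placing Vale on the Willow–Quarry leg.

Insertion cost between consecutive stops i–j is d(i,Vale) + d(Vale,j) − d(i,j):
  between Hadley and Sutton: 22 + 16 − 11 = 27
  between Sutton and Willow: 16 + 19 − 3 = 32
  between Willow and Quarry: 19 + 35 − 28 = 26
  between Quarry and Alder: 35 + 29 − 37 = 27
  between Alder and Hadley: 29 + 22 − 7 = 44
Cheapest insertion is between Willow and Quarry, adding 26.
New total = 86 + 26 = 112.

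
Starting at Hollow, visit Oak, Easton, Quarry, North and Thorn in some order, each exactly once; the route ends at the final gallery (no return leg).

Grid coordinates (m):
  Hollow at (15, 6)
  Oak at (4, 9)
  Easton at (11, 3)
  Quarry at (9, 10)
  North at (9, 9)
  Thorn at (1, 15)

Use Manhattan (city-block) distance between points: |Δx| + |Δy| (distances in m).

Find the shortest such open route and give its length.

Minimum one-way distance = 31 m.

There are 5! = 120 possible orderings.
Hollow → Oak → Easton → Quarry → North → Thorn: 14+13+9+1+14 = 51
Hollow → Oak → Easton → Quarry → Thorn → North: 14+13+9+13+14 = 63
Hollow → Oak → Easton → North → Quarry → Thorn: 14+13+8+1+13 = 49
Hollow → Oak → Easton → North → Thorn → Quarry: 14+13+8+14+13 = 62
Hollow → Oak → Easton → Thorn → Quarry → North: 14+13+22+13+1 = 63
Hollow → Oak → Easton → Thorn → North → Quarry: 14+13+22+14+1 = 64
Hollow → Oak → Quarry → Easton → North → Thorn: 14+6+9+8+14 = 51
Hollow → Oak → Quarry → Easton → Thorn → North: 14+6+9+22+14 = 65
Hollow → Oak → Quarry → North → Easton → Thorn: 14+6+1+8+22 = 51
Hollow → Oak → Quarry → North → Thorn → Easton: 14+6+1+14+22 = 57
Hollow → Oak → Quarry → Thorn → Easton → North: 14+6+13+22+8 = 63
Hollow → Oak → Quarry → Thorn → North → Easton: 14+6+13+14+8 = 55
Hollow → Oak → North → Easton → Quarry → Thorn: 14+5+8+9+13 = 49
Hollow → Oak → North → Easton → Thorn → Quarry: 14+5+8+22+13 = 62
… (106 more)
Hollow → Easton → Quarry → North → Oak → Thorn: 7+9+1+5+9 = 31  ← best
The minimum is 31.
One shortest path: Hollow → Easton → Quarry → North → Oak → Thorn.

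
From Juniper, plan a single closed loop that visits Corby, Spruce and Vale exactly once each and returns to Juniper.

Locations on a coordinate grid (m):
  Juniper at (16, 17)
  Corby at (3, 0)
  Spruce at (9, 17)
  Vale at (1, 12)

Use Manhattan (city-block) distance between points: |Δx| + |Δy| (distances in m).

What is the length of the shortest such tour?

64 m — the shortest possible round trip.

Juniper - Corby - Spruce - Vale - Juniper: 30+23+13+20 = 86
Juniper - Corby - Vale - Spruce - Juniper: 30+14+13+7 = 64
Juniper - Spruce - Corby - Vale - Juniper: 7+23+14+20 = 64
The minimum is 64.
One optimal route: Juniper → Corby → Vale → Spruce → Juniper (or its reverse).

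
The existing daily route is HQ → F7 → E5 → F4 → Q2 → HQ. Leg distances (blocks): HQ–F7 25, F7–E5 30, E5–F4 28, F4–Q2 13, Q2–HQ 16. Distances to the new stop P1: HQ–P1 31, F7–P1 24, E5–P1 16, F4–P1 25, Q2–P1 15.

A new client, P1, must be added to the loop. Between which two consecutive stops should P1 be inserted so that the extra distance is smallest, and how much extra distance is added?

+10 blocks — insert P1 between F7 and E5.

Insertion cost between consecutive stops i–j is d(i,P1) + d(P1,j) − d(i,j):
  between HQ and F7: 31 + 24 − 25 = 30
  between F7 and E5: 24 + 16 − 30 = 10
  between E5 and F4: 16 + 25 − 28 = 13
  between F4 and Q2: 25 + 15 − 13 = 27
  between Q2 and HQ: 15 + 31 − 16 = 30
Cheapest insertion is between F7 and E5, adding 10.
New total = 112 + 10 = 122.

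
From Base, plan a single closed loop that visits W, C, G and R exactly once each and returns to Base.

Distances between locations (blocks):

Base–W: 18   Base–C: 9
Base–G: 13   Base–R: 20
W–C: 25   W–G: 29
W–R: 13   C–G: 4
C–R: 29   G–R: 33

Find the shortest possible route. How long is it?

Base→W→C→G→R→Base: 18+25+4+33+20 = 100
Base→W→C→R→G→Base: 18+25+29+33+13 = 118
Base→W→G→C→R→Base: 18+29+4+29+20 = 100
Base→W→G→R→C→Base: 18+29+33+29+9 = 118
Base→W→R→C→G→Base: 18+13+29+4+13 = 77
Base→W→R→G→C→Base: 18+13+33+4+9 = 77
Base→C→W→G→R→Base: 9+25+29+33+20 = 116
Base→C→W→R→G→Base: 9+25+13+33+13 = 93
Base→C→G→W→R→Base: 9+4+29+13+20 = 75
Base→C→R→W→G→Base: 9+29+13+29+13 = 93
Base→G→W→C→R→Base: 13+29+25+29+20 = 116
Base→G→C→W→R→Base: 13+4+25+13+20 = 75
The minimum is 75.
One optimal route: Base → C → G → W → R → Base (or its reverse).

Minimum total distance: 75 blocks.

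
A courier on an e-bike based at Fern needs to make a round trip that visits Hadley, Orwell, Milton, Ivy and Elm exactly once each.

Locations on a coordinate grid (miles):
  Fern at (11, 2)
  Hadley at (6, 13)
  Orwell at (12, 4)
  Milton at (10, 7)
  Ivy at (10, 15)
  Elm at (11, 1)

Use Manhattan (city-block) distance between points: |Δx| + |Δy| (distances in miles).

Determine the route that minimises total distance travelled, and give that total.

With 5 stops there are 5!/2 = 60 distinct round trips (a route and its reverse cost the same).
Fern - Hadley - Orwell - Milton - Ivy - Elm - Fern: 16+15+5+8+15+1 = 60
Fern - Hadley - Orwell - Milton - Elm - Ivy - Fern: 16+15+5+7+15+14 = 72
Fern - Hadley - Orwell - Ivy - Milton - Elm - Fern: 16+15+13+8+7+1 = 60
Fern - Hadley - Orwell - Ivy - Elm - Milton - Fern: 16+15+13+15+7+6 = 72
Fern - Hadley - Orwell - Elm - Milton - Ivy - Fern: 16+15+4+7+8+14 = 64
Fern - Hadley - Orwell - Elm - Ivy - Milton - Fern: 16+15+4+15+8+6 = 64
Fern - Hadley - Milton - Orwell - Ivy - Elm - Fern: 16+10+5+13+15+1 = 60
Fern - Hadley - Milton - Orwell - Elm - Ivy - Fern: 16+10+5+4+15+14 = 64
Fern - Hadley - Milton - Ivy - Orwell - Elm - Fern: 16+10+8+13+4+1 = 52
Fern - Hadley - Milton - Ivy - Elm - Orwell - Fern: 16+10+8+15+4+3 = 56
Fern - Hadley - Milton - Elm - Orwell - Ivy - Fern: 16+10+7+4+13+14 = 64
Fern - Hadley - Milton - Elm - Ivy - Orwell - Fern: 16+10+7+15+13+3 = 64
Fern - Hadley - Ivy - Orwell - Milton - Elm - Fern: 16+6+13+5+7+1 = 48
Fern - Hadley - Ivy - Orwell - Elm - Milton - Fern: 16+6+13+4+7+6 = 52
… (46 more)
Fern - Hadley - Ivy - Milton - Orwell - Elm - Fern: 16+6+8+5+4+1 = 40  ← best
The minimum is 40.
One optimal route: Fern → Hadley → Ivy → Milton → Orwell → Elm → Fern (or its reverse).

Shortest round trip = 40 miles.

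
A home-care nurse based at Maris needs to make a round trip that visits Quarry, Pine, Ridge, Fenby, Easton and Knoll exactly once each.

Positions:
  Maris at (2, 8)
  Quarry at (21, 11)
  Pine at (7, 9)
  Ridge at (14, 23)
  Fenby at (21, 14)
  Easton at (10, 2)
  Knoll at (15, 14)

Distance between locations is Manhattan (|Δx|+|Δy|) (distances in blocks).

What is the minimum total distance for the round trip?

Maris→Quarry→Pine→Ridge→Fenby→Easton→Knoll→Maris: 22+16+21+16+23+17+19 = 134
Maris→Quarry→Pine→Ridge→Fenby→Knoll→Easton→Maris: 22+16+21+16+6+17+14 = 112
Maris→Quarry→Pine→Ridge→Easton→Fenby→Knoll→Maris: 22+16+21+25+23+6+19 = 132
Maris→Quarry→Pine→Ridge→Easton→Knoll→Fenby→Maris: 22+16+21+25+17+6+25 = 132
Maris→Quarry→Pine→Ridge→Knoll→Fenby→Easton→Maris: 22+16+21+10+6+23+14 = 112
Maris→Quarry→Pine→Ridge→Knoll→Easton→Fenby→Maris: 22+16+21+10+17+23+25 = 134
Maris→Quarry→Pine→Fenby→Ridge→Easton→Knoll→Maris: 22+16+19+16+25+17+19 = 134
Maris→Quarry→Pine→Fenby→Ridge→Knoll→Easton→Maris: 22+16+19+16+10+17+14 = 114
… (352 more)
Maris→Pine→Quarry→Fenby→Knoll→Ridge→Easton→Maris: 6+16+3+6+10+25+14 = 80  ← best
The minimum is 80.
One optimal route: Maris → Pine → Quarry → Fenby → Knoll → Ridge → Easton → Maris (or its reverse).

Shortest round trip = 80 blocks.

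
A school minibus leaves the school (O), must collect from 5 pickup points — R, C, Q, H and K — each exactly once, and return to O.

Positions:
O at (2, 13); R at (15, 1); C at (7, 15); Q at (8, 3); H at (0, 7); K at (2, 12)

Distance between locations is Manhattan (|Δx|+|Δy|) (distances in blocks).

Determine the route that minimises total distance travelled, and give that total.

With 5 stops there are 5!/2 = 60 distinct round trips (a route and its reverse cost the same).
O → R → C → Q → H → K → O: 25+22+13+12+7+1 = 80
O → R → C → Q → K → H → O: 25+22+13+15+7+8 = 90
O → R → C → H → Q → K → O: 25+22+15+12+15+1 = 90
O → R → C → H → K → Q → O: 25+22+15+7+15+16 = 100
O → R → C → K → Q → H → O: 25+22+8+15+12+8 = 90
O → R → C → K → H → Q → O: 25+22+8+7+12+16 = 90
O → R → Q → C → H → K → O: 25+9+13+15+7+1 = 70
O → R → Q → C → K → H → O: 25+9+13+8+7+8 = 70
O → R → Q → H → C → K → O: 25+9+12+15+8+1 = 70
O → R → Q → H → K → C → O: 25+9+12+7+8+7 = 68
O → R → Q → K → C → H → O: 25+9+15+8+15+8 = 80
O → R → Q → K → H → C → O: 25+9+15+7+15+7 = 78
O → R → H → C → Q → K → O: 25+21+15+13+15+1 = 90
O → R → H → C → K → Q → O: 25+21+15+8+15+16 = 100
… (46 more)
O → C → R → Q → H → K → O: 7+22+9+12+7+1 = 58  ← best
The minimum is 58.
One optimal route: O → C → R → Q → H → K → O (or its reverse).

Minimum total distance: 58 blocks.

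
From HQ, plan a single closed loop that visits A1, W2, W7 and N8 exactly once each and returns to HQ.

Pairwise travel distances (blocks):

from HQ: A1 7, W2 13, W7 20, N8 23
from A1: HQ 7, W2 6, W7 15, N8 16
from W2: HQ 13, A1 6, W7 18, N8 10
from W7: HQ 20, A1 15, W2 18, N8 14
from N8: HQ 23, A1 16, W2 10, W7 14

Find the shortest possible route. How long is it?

Shortest round trip = 57 blocks.

With 4 stops there are 4!/2 = 12 distinct round trips (a route and its reverse cost the same).
HQ→A1→W2→W7→N8→HQ: 7+6+18+14+23 = 68
HQ→A1→W2→N8→W7→HQ: 7+6+10+14+20 = 57
HQ→A1→W7→W2→N8→HQ: 7+15+18+10+23 = 73
HQ→A1→W7→N8→W2→HQ: 7+15+14+10+13 = 59
HQ→A1→N8→W2→W7→HQ: 7+16+10+18+20 = 71
HQ→A1→N8→W7→W2→HQ: 7+16+14+18+13 = 68
HQ→W2→A1→W7→N8→HQ: 13+6+15+14+23 = 71
HQ→W2→A1→N8→W7→HQ: 13+6+16+14+20 = 69
HQ→W2→W7→A1→N8→HQ: 13+18+15+16+23 = 85
HQ→W2→N8→A1→W7→HQ: 13+10+16+15+20 = 74
HQ→W7→A1→W2→N8→HQ: 20+15+6+10+23 = 74
HQ→W7→W2→A1→N8→HQ: 20+18+6+16+23 = 83
The minimum is 57.
One optimal route: HQ → A1 → W2 → N8 → W7 → HQ (or its reverse).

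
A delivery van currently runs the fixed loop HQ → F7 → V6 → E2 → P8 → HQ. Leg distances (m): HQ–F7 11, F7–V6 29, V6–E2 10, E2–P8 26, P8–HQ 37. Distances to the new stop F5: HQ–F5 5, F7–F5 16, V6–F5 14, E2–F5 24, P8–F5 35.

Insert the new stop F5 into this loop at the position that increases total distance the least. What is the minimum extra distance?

Insertion cost between consecutive stops i–j is d(i,F5) + d(F5,j) − d(i,j):
  between HQ and F7: 5 + 16 − 11 = 10
  between F7 and V6: 16 + 14 − 29 = 1
  between V6 and E2: 14 + 24 − 10 = 28
  between E2 and P8: 24 + 35 − 26 = 33
  between P8 and HQ: 35 + 5 − 37 = 3
Cheapest insertion is between F7 and V6, adding 1.
New total = 113 + 1 = 114.

+1 m — insert F5 between F7 and V6.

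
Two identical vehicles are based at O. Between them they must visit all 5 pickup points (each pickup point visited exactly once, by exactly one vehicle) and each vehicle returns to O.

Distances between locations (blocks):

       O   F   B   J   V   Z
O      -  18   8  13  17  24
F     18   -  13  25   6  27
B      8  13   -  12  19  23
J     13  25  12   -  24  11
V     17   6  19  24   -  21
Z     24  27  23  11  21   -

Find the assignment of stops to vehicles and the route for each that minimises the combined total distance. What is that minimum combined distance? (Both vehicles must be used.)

There are 2^4 − 1 = 15 ways to divide the 5 stops into two non-empty groups. For each, the best each vehicle can do is its own shortest tour through its group:
  {F} + {B, J, V, Z}: 36 + 69 = 105
  {B} + {F, J, V, Z}: 16 + 69 = 85
  {F, B} + {J, V, Z}: 39 + 62 = 101
  {J} + {F, B, V, Z}: 26 + 72 = 98
  {F, J} + {B, V, Z}: 56 + 69 = 125
  {B, J} + {F, V, Z}: 33 + 69 = 102
  … (15 splits in total)
Best: vehicle 1 O → B → O = 16; vehicle 2 O → F → V → Z → J → O = 69; combined 85.

85 blocks — the smallest possible combined total.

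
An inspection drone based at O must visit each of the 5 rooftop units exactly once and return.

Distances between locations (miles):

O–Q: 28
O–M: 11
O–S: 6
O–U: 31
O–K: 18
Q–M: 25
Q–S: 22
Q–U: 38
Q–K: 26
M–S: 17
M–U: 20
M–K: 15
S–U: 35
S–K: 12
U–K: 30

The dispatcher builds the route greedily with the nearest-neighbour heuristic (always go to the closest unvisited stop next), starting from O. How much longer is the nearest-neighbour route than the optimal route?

The nearest-neighbour route is 6 miles longer than optimal.

O: S=6, M=11, K=18, Q=28, U=31 ⇒ S
S: K=12, M=17, Q=22, U=35 ⇒ K
K: M=15, Q=26, U=30 ⇒ M
M: U=20, Q=25 ⇒ U
U: Q=38 ⇒ Q
NN route O → S → K → M → U → Q → O costs 119.
Optimal: O → M → U → Q → K → S → O costs 113 (by enumerating all 60 distinct tours).
Excess = 119 − 113 = 6.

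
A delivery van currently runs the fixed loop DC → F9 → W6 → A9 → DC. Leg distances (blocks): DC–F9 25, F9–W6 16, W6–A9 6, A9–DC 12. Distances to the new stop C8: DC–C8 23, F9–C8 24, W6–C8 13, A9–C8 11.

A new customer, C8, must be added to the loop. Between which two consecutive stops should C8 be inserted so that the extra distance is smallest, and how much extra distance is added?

Minimum extra distance: 18 blocks, inserting C8 between W6 and A9.

Insertion cost between consecutive stops i–j is d(i,C8) + d(C8,j) − d(i,j):
  between DC and F9: 23 + 24 − 25 = 22
  between F9 and W6: 24 + 13 − 16 = 21
  between W6 and A9: 13 + 11 − 6 = 18
  between A9 and DC: 11 + 23 − 12 = 22
Cheapest insertion is between W6 and A9, adding 18.
New total = 59 + 18 = 77.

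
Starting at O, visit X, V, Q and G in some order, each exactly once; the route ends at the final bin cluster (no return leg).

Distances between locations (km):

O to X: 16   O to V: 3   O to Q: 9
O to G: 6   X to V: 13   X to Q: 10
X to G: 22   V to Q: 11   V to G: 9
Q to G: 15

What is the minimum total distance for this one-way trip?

Shortest open route: 36 km.

There are 4! = 24 possible orderings.
O → X → V → Q → G: 16+13+11+15 = 55
O → X → V → G → Q: 16+13+9+15 = 53
O → X → Q → V → G: 16+10+11+9 = 46
O → X → Q → G → V: 16+10+15+9 = 50
O → X → G → V → Q: 16+22+9+11 = 58
O → X → G → Q → V: 16+22+15+11 = 64
O → V → X → Q → G: 3+13+10+15 = 41
O → V → X → G → Q: 3+13+22+15 = 53
O → V → Q → X → G: 3+11+10+22 = 46
O → V → Q → G → X: 3+11+15+22 = 51
O → V → G → X → Q: 3+9+22+10 = 44
O → V → G → Q → X: 3+9+15+10 = 37
O → Q → X → V → G: 9+10+13+9 = 41
O → Q → X → G → V: 9+10+22+9 = 50
… (10 more)
O → G → V → Q → X: 6+9+11+10 = 36  ← best
The minimum is 36.
One shortest path: O → G → V → Q → X.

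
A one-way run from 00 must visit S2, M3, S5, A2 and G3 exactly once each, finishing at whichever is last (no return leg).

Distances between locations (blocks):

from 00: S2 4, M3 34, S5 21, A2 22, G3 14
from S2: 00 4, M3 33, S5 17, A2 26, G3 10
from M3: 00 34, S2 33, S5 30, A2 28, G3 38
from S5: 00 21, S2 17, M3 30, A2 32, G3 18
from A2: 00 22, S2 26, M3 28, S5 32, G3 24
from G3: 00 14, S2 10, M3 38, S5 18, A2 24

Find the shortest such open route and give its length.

There are 5! = 120 possible orderings.
00 → S2 → M3 → S5 → A2 → G3: 4+33+30+32+24 = 123
00 → S2 → M3 → S5 → G3 → A2: 4+33+30+18+24 = 109
00 → S2 → M3 → A2 → S5 → G3: 4+33+28+32+18 = 115
00 → S2 → M3 → A2 → G3 → S5: 4+33+28+24+18 = 107
00 → S2 → M3 → G3 → S5 → A2: 4+33+38+18+32 = 125
00 → S2 → M3 → G3 → A2 → S5: 4+33+38+24+32 = 131
00 → S2 → S5 → M3 → A2 → G3: 4+17+30+28+24 = 103
00 → S2 → S5 → M3 → G3 → A2: 4+17+30+38+24 = 113
00 → S2 → S5 → A2 → M3 → G3: 4+17+32+28+38 = 119
00 → S2 → S5 → A2 → G3 → M3: 4+17+32+24+38 = 115
00 → S2 → S5 → G3 → M3 → A2: 4+17+18+38+28 = 105
00 → S2 → S5 → G3 → A2 → M3: 4+17+18+24+28 = 91
00 → S2 → A2 → M3 → S5 → G3: 4+26+28+30+18 = 106
00 → S2 → A2 → M3 → G3 → S5: 4+26+28+38+18 = 114
… (106 more)
00 → S2 → G3 → S5 → M3 → A2: 4+10+18+30+28 = 90  ← best
The minimum is 90.
One shortest path: 00 → S2 → G3 → S5 → M3 → A2.

Shortest open route: 90 blocks.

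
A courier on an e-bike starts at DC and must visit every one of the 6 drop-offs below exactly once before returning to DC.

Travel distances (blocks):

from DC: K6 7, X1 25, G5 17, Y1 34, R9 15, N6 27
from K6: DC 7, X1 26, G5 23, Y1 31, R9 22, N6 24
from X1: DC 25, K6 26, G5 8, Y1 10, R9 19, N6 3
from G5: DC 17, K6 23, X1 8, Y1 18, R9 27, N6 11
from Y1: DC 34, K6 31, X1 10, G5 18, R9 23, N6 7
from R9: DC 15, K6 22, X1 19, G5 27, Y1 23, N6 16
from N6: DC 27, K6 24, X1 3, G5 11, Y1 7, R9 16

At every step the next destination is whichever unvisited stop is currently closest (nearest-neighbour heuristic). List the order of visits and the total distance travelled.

Nearest-neighbour total = 108 blocks; route DC → K6 → R9 → N6 → X1 → G5 → Y1 → DC.

At DC the remaining stops are K6 7, R9 15, G5 17, X1 25, N6 27, Y1 34; go to K6.
At K6 the remaining stops are R9 22, G5 23, N6 24, X1 26, Y1 31; go to R9.
At R9 the remaining stops are N6 16, X1 19, Y1 23, G5 27; go to N6.
At N6 the remaining stops are X1 3, Y1 7, G5 11; go to X1.
At X1 the remaining stops are G5 8, Y1 10; go to G5.
At G5 the remaining stops are Y1 18; go to Y1.
Return Y1→DC: 34.
Total = 7 + 22 + 16 + 3 + 8 + 18 + 34 = 108.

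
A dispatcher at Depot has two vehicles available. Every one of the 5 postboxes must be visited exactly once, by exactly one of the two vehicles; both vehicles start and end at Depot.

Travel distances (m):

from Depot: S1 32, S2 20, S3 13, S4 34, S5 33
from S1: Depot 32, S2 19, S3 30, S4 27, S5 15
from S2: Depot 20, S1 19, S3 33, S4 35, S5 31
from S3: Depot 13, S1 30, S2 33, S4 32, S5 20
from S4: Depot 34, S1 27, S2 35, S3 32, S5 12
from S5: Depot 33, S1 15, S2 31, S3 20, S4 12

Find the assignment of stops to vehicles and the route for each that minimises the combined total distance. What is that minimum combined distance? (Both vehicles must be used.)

Check every non-empty split of the stops between the two vehicles; for each half take its own optimal tour:
  {S1} + {S2, S3, S4, S5}: 64 + 100 = 164
  {S2} + {S1, S3, S4, S5}: 40 + 104 = 144
  {S1, S2} + {S3, S4, S5}: 71 + 79 = 150
  {S3} + {S1, S2, S4, S5}: 26 + 100 = 126
  {S1, S3} + {S2, S4, S5}: 75 + 97 = 172
  {S2, S3} + {S1, S4, S5}: 66 + 93 = 159
  … (15 splits in total)
Best: vehicle 1 Depot → S3 → Depot = 26; vehicle 2 Depot → S2 → S1 → S5 → S4 → Depot = 100; combined 126.

Minimum combined distance: 126 m.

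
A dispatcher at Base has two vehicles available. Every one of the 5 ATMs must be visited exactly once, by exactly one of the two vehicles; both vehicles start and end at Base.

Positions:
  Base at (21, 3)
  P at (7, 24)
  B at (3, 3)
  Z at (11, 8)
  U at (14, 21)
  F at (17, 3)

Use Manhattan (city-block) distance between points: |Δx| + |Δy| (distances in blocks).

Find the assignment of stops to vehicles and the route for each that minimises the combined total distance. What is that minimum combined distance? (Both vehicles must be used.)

Check every non-empty split of the stops between the two vehicles; for each half take its own optimal tour:
  {P} + {B, Z, U, F}: 70 + 72 = 142
  {B} + {P, Z, U, F}: 36 + 70 = 106
  {P, B} + {Z, U, F}: 78 + 56 = 134
  {Z} + {P, B, U, F}: 30 + 78 = 108
  {P, Z} + {B, U, F}: 70 + 72 = 142
  {B, Z} + {P, U, F}: 46 + 70 = 116
  … (15 splits in total)
  {P, B, Z, U} + {F}: 84 + 8 = 92  ← best
Best: vehicle 1 Base → B → P → U → Z → Base = 84; vehicle 2 Base → F → Base = 8; combined 92.

Minimum combined distance: 92 blocks.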